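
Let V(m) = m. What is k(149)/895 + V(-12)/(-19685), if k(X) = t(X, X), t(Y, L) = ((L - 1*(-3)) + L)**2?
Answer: 71339657/704723 ≈ 101.23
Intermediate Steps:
t(Y, L) = (3 + 2*L)**2 (t(Y, L) = ((L + 3) + L)**2 = ((3 + L) + L)**2 = (3 + 2*L)**2)
k(X) = (3 + 2*X)**2
k(149)/895 + V(-12)/(-19685) = (3 + 2*149)**2/895 - 12/(-19685) = (3 + 298)**2*(1/895) - 12*(-1/19685) = 301**2*(1/895) + 12/19685 = 90601*(1/895) + 12/19685 = 90601/895 + 12/19685 = 71339657/704723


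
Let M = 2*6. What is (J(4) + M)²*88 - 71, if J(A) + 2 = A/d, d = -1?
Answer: 3097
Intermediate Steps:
M = 12
J(A) = -2 - A (J(A) = -2 + A/(-1) = -2 + A*(-1) = -2 - A)
(J(4) + M)²*88 - 71 = ((-2 - 1*4) + 12)²*88 - 71 = ((-2 - 4) + 12)²*88 - 71 = (-6 + 12)²*88 - 71 = 6²*88 - 71 = 36*88 - 71 = 3168 - 71 = 3097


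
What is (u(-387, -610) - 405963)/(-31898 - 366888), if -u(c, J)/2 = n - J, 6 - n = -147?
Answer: 407489/398786 ≈ 1.0218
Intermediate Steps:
n = 153 (n = 6 - 1*(-147) = 6 + 147 = 153)
u(c, J) = -306 + 2*J (u(c, J) = -2*(153 - J) = -306 + 2*J)
(u(-387, -610) - 405963)/(-31898 - 366888) = ((-306 + 2*(-610)) - 405963)/(-31898 - 366888) = ((-306 - 1220) - 405963)/(-398786) = (-1526 - 405963)*(-1/398786) = -407489*(-1/398786) = 407489/398786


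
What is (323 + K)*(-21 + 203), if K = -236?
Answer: 15834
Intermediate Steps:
(323 + K)*(-21 + 203) = (323 - 236)*(-21 + 203) = 87*182 = 15834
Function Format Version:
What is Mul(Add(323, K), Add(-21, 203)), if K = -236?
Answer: 15834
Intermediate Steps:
Mul(Add(323, K), Add(-21, 203)) = Mul(Add(323, -236), Add(-21, 203)) = Mul(87, 182) = 15834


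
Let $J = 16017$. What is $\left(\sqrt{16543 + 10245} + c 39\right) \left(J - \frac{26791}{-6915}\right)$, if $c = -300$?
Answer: $- \frac{86411789880}{461} + \frac{221568692 \sqrt{6697}}{6915} \approx -1.8482 \cdot 10^{8}$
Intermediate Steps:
$\left(\sqrt{16543 + 10245} + c 39\right) \left(J - \frac{26791}{-6915}\right) = \left(\sqrt{16543 + 10245} - 11700\right) \left(16017 - \frac{26791}{-6915}\right) = \left(\sqrt{26788} - 11700\right) \left(16017 - - \frac{26791}{6915}\right) = \left(2 \sqrt{6697} - 11700\right) \left(16017 + \frac{26791}{6915}\right) = \left(-11700 + 2 \sqrt{6697}\right) \frac{110784346}{6915} = - \frac{86411789880}{461} + \frac{221568692 \sqrt{6697}}{6915}$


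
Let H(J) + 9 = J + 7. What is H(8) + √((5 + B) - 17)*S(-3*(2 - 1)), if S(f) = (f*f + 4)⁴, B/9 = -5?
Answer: 6 + 28561*I*√57 ≈ 6.0 + 2.1563e+5*I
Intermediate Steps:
B = -45 (B = 9*(-5) = -45)
S(f) = (4 + f²)⁴ (S(f) = (f² + 4)⁴ = (4 + f²)⁴)
H(J) = -2 + J (H(J) = -9 + (J + 7) = -9 + (7 + J) = -2 + J)
H(8) + √((5 + B) - 17)*S(-3*(2 - 1)) = (-2 + 8) + √((5 - 45) - 17)*(4 + (-3*(2 - 1))²)⁴ = 6 + √(-40 - 17)*(4 + (-3*1)²)⁴ = 6 + √(-57)*(4 + (-3)²)⁴ = 6 + (I*√57)*(4 + 9)⁴ = 6 + (I*√57)*13⁴ = 6 + (I*√57)*28561 = 6 + 28561*I*√57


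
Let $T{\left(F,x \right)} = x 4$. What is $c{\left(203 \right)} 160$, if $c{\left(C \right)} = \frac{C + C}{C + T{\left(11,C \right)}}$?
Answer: $64$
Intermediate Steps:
$T{\left(F,x \right)} = 4 x$
$c{\left(C \right)} = \frac{2}{5}$ ($c{\left(C \right)} = \frac{C + C}{C + 4 C} = \frac{2 C}{5 C} = 2 C \frac{1}{5 C} = \frac{2}{5}$)
$c{\left(203 \right)} 160 = \frac{2}{5} \cdot 160 = 64$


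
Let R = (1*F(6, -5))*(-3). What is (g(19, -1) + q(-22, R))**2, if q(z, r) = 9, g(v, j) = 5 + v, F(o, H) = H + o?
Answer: 1089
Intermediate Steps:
R = -3 (R = (1*(-5 + 6))*(-3) = (1*1)*(-3) = 1*(-3) = -3)
(g(19, -1) + q(-22, R))**2 = ((5 + 19) + 9)**2 = (24 + 9)**2 = 33**2 = 1089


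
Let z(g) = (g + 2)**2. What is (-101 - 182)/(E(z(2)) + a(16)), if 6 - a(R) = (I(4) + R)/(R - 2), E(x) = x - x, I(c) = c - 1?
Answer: -3962/65 ≈ -60.954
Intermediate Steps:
I(c) = -1 + c
z(g) = (2 + g)**2
E(x) = 0
a(R) = 6 - (3 + R)/(-2 + R) (a(R) = 6 - ((-1 + 4) + R)/(R - 2) = 6 - (3 + R)/(-2 + R))
(-101 - 182)/(E(z(2)) + a(16)) = (-101 - 182)/(0 + 5*(-3 + 16)/(-2 + 16)) = -283/(0 + 5*13/14) = -283/(0 + 5*(1/14)*13) = -283/(0 + 65/14) = -283/65/14 = -283*14/65 = -3962/65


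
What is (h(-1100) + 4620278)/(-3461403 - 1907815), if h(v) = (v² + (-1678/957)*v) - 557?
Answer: -507353527/467121966 ≈ -1.0861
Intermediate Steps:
h(v) = -557 + v² - 1678*v/957 (h(v) = (v² + (-1678*1/957)*v) - 557 = (v² - 1678*v/957) - 557 = -557 + v² - 1678*v/957)
(h(-1100) + 4620278)/(-3461403 - 1907815) = ((-557 + (-1100)² - 1678/957*(-1100)) + 4620278)/(-3461403 - 1907815) = ((-557 + 1210000 + 167800/87) + 4620278)/(-5369218) = (105389341/87 + 4620278)*(-1/5369218) = (507353527/87)*(-1/5369218) = -507353527/467121966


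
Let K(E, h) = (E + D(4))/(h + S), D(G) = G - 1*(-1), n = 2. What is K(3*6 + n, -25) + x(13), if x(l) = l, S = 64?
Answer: 532/39 ≈ 13.641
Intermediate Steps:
D(G) = 1 + G (D(G) = G + 1 = 1 + G)
K(E, h) = (5 + E)/(64 + h) (K(E, h) = (E + (1 + 4))/(h + 64) = (E + 5)/(64 + h) = (5 + E)/(64 + h))
K(3*6 + n, -25) + x(13) = (5 + (3*6 + 2))/(64 - 25) + 13 = (5 + (18 + 2))/39 + 13 = (5 + 20)/39 + 13 = (1/39)*25 + 13 = 25/39 + 13 = 532/39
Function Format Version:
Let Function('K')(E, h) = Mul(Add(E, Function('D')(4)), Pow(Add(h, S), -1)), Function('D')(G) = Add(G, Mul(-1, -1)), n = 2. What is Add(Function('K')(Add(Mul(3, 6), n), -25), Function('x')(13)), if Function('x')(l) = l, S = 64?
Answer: Rational(532, 39) ≈ 13.641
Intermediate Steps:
Function('D')(G) = Add(1, G) (Function('D')(G) = Add(G, 1) = Add(1, G))
Function('K')(E, h) = Mul(Pow(Add(64, h), -1), Add(5, E)) (Function('K')(E, h) = Mul(Add(E, Add(1, 4)), Pow(Add(h, 64), -1)) = Mul(Add(E, 5), Pow(Add(64, h), -1)) = Mul(Add(5, E), Pow(Add(64, h), -1)) = Mul(Pow(Add(64, h), -1), Add(5, E)))
Add(Function('K')(Add(Mul(3, 6), n), -25), Function('x')(13)) = Add(Mul(Pow(Add(64, -25), -1), Add(5, Add(Mul(3, 6), 2))), 13) = Add(Mul(Pow(39, -1), Add(5, Add(18, 2))), 13) = Add(Mul(Rational(1, 39), Add(5, 20)), 13) = Add(Mul(Rational(1, 39), 25), 13) = Add(Rational(25, 39), 13) = Rational(532, 39)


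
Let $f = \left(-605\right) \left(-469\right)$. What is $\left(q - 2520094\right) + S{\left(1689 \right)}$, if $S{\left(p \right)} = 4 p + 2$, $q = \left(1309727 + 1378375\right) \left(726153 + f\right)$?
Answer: $2714706320260$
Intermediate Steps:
$f = 283745$
$q = 2714708833596$ ($q = \left(1309727 + 1378375\right) \left(726153 + 283745\right) = 2688102 \cdot 1009898 = 2714708833596$)
$S{\left(p \right)} = 2 + 4 p$
$\left(q - 2520094\right) + S{\left(1689 \right)} = \left(2714708833596 - 2520094\right) + \left(2 + 4 \cdot 1689\right) = 2714706313502 + \left(2 + 6756\right) = 2714706313502 + 6758 = 2714706320260$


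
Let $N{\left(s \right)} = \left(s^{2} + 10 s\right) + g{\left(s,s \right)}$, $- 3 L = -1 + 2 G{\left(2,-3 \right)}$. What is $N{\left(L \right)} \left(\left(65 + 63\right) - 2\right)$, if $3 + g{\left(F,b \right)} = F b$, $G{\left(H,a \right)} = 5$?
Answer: $-1890$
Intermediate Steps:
$g{\left(F,b \right)} = -3 + F b$
$L = -3$ ($L = - \frac{-1 + 2 \cdot 5}{3} = - \frac{-1 + 10}{3} = \left(- \frac{1}{3}\right) 9 = -3$)
$N{\left(s \right)} = -3 + 2 s^{2} + 10 s$ ($N{\left(s \right)} = \left(s^{2} + 10 s\right) + \left(-3 + s s\right) = \left(s^{2} + 10 s\right) + \left(-3 + s^{2}\right) = -3 + 2 s^{2} + 10 s$)
$N{\left(L \right)} \left(\left(65 + 63\right) - 2\right) = \left(-3 + 2 \left(-3\right)^{2} + 10 \left(-3\right)\right) \left(\left(65 + 63\right) - 2\right) = \left(-3 + 2 \cdot 9 - 30\right) \left(128 - 2\right) = \left(-3 + 18 - 30\right) 126 = \left(-15\right) 126 = -1890$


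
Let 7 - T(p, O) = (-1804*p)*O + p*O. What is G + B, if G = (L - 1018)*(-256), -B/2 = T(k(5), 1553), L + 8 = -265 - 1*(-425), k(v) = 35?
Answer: -195782448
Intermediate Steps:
L = 152 (L = -8 + (-265 - 1*(-425)) = -8 + (-265 + 425) = -8 + 160 = 152)
T(p, O) = 7 + 1803*O*p (T(p, O) = 7 - ((-1804*p)*O + p*O) = 7 - (-1804*O*p + O*p) = 7 - (-1803)*O*p = 7 + 1803*O*p)
B = -196004144 (B = -2*(7 + 1803*1553*35) = -2*(7 + 98002065) = -2*98002072 = -196004144)
G = 221696 (G = (152 - 1018)*(-256) = -866*(-256) = 221696)
G + B = 221696 - 196004144 = -195782448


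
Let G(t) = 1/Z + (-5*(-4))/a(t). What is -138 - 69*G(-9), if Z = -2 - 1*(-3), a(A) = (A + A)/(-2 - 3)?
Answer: -1771/3 ≈ -590.33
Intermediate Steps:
a(A) = -2*A/5 (a(A) = (2*A)/(-5) = (2*A)*(-⅕) = -2*A/5)
Z = 1 (Z = -2 + 3 = 1)
G(t) = 1 - 50/t (G(t) = 1/1 + (-5*(-4))/((-2*t/5)) = 1*1 + 20*(-5/(2*t)) = 1 - 50/t)
-138 - 69*G(-9) = -138 - 69*(-50 - 9)/(-9) = -138 - (-23)*(-59)/3 = -138 - 69*59/9 = -138 - 1357/3 = -1771/3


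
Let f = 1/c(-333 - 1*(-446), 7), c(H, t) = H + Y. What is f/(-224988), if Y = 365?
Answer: -1/107544264 ≈ -9.2985e-9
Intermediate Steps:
c(H, t) = 365 + H (c(H, t) = H + 365 = 365 + H)
f = 1/478 (f = 1/(365 + (-333 - 1*(-446))) = 1/(365 + (-333 + 446)) = 1/(365 + 113) = 1/478 ≈ 0.0020920)
f/(-224988) = (1/478)/(-224988) = (1/478)*(-1/224988) = -1/107544264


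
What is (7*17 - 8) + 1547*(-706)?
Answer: -1092071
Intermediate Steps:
(7*17 - 8) + 1547*(-706) = (119 - 8) - 1092182 = 111 - 1092182 = -1092071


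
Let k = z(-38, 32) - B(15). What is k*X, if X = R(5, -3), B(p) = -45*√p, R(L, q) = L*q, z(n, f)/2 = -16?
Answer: 480 - 675*√15 ≈ -2134.3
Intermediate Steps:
z(n, f) = -32 (z(n, f) = 2*(-16) = -32)
X = -15 (X = 5*(-3) = -15)
k = -32 + 45*√15 (k = -32 - (-45)*√15 = -32 + 45*√15 ≈ 142.28)
k*X = (-32 + 45*√15)*(-15) = 480 - 675*√15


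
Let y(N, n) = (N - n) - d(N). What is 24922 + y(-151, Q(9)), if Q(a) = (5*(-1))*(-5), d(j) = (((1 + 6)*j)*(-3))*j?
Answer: 503567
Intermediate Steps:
d(j) = -21*j**2 (d(j) = ((7*j)*(-3))*j = (-21*j)*j = -21*j**2)
Q(a) = 25 (Q(a) = -5*(-5) = 25)
y(N, n) = N - n + 21*N**2 (y(N, n) = (N - n) - (-21)*N**2 = (N - n) + 21*N**2 = N - n + 21*N**2)
24922 + y(-151, Q(9)) = 24922 + (-151 - 1*25 + 21*(-151)**2) = 24922 + (-151 - 25 + 21*22801) = 24922 + (-151 - 25 + 478821) = 24922 + 478645 = 503567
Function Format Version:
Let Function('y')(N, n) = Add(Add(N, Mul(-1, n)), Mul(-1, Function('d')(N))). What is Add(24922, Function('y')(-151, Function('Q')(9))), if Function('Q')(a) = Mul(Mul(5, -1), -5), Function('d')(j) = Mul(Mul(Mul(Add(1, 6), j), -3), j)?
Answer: 503567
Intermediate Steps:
Function('d')(j) = Mul(-21, Pow(j, 2)) (Function('d')(j) = Mul(Mul(Mul(7, j), -3), j) = Mul(Mul(-21, j), j) = Mul(-21, Pow(j, 2)))
Function('Q')(a) = 25 (Function('Q')(a) = Mul(-5, -5) = 25)
Function('y')(N, n) = Add(N, Mul(-1, n), Mul(21, Pow(N, 2))) (Function('y')(N, n) = Add(Add(N, Mul(-1, n)), Mul(-1, Mul(-21, Pow(N, 2)))) = Add(Add(N, Mul(-1, n)), Mul(21, Pow(N, 2))) = Add(N, Mul(-1, n), Mul(21, Pow(N, 2))))
Add(24922, Function('y')(-151, Function('Q')(9))) = Add(24922, Add(-151, Mul(-1, 25), Mul(21, Pow(-151, 2)))) = Add(24922, Add(-151, -25, Mul(21, 22801))) = Add(24922, Add(-151, -25, 478821)) = Add(24922, 478645) = 503567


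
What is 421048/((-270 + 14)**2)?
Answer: 52631/8192 ≈ 6.4247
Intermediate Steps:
421048/((-270 + 14)**2) = 421048/((-256)**2) = 421048/65536 = 421048*(1/65536) = 52631/8192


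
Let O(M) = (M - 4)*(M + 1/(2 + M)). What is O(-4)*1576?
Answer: 56736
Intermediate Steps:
O(M) = (-4 + M)*(M + 1/(2 + M))
O(-4)*1576 = ((-4 + (-4)**3 - 7*(-4) - 2*(-4)**2)/(2 - 4))*1576 = ((-4 - 64 + 28 - 2*16)/(-2))*1576 = -(-4 - 64 + 28 - 32)/2*1576 = -1/2*(-72)*1576 = 36*1576 = 56736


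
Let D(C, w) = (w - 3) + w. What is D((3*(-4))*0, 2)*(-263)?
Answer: -263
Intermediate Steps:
D(C, w) = -3 + 2*w (D(C, w) = (-3 + w) + w = -3 + 2*w)
D((3*(-4))*0, 2)*(-263) = (-3 + 2*2)*(-263) = (-3 + 4)*(-263) = 1*(-263) = -263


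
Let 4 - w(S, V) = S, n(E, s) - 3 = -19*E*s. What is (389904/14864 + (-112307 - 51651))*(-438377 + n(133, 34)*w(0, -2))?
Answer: 119098458192681/929 ≈ 1.2820e+11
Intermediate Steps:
n(E, s) = 3 - 19*E*s
w(S, V) = 4 - S
(389904/14864 + (-112307 - 51651))*(-438377 + n(133, 34)*w(0, -2)) = (389904/14864 + (-112307 - 51651))*(-438377 + (3 - 19*133*34)*(4 - 1*0)) = (389904*(1/14864) - 163958)*(-438377 + (3 - 85918)*(4 + 0)) = (24369/929 - 163958)*(-438377 - 85915*4) = -152292613*(-438377 - 343660)/929 = -152292613/929*(-782037) = 119098458192681/929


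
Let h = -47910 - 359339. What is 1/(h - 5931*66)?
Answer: -1/798695 ≈ -1.2520e-6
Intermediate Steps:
h = -407249
1/(h - 5931*66) = 1/(-407249 - 5931*66) = 1/(-407249 - 391446) = 1/(-798695) = -1/798695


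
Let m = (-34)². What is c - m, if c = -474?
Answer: -1630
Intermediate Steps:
m = 1156
c - m = -474 - 1*1156 = -474 - 1156 = -1630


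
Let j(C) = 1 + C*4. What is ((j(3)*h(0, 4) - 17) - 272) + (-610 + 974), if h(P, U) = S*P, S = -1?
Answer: 75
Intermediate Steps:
h(P, U) = -P
j(C) = 1 + 4*C
((j(3)*h(0, 4) - 17) - 272) + (-610 + 974) = (((1 + 4*3)*(-1*0) - 17) - 272) + (-610 + 974) = (((1 + 12)*0 - 17) - 272) + 364 = ((13*0 - 17) - 272) + 364 = ((0 - 17) - 272) + 364 = (-17 - 272) + 364 = -289 + 364 = 75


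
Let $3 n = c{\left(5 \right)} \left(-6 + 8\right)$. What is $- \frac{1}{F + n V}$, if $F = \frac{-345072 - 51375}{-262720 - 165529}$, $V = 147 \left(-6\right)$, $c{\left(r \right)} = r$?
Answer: $\frac{428249}{1258655613} \approx 0.00034024$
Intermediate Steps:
$V = -882$
$n = \frac{10}{3}$ ($n = \frac{5 \left(-6 + 8\right)}{3} = \frac{5 \cdot 2}{3} = \frac{1}{3} \cdot 10 = \frac{10}{3} \approx 3.3333$)
$F = \frac{396447}{428249}$ ($F = - \frac{396447}{-428249} = \left(-396447\right) \left(- \frac{1}{428249}\right) = \frac{396447}{428249} \approx 0.92574$)
$- \frac{1}{F + n V} = - \frac{1}{\frac{396447}{428249} + \frac{10}{3} \left(-882\right)} = - \frac{1}{\frac{396447}{428249} - 2940} = - \frac{1}{- \frac{1258655613}{428249}} = \left(-1\right) \left(- \frac{428249}{1258655613}\right) = \frac{428249}{1258655613}$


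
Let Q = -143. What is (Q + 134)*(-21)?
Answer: 189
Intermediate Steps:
(Q + 134)*(-21) = (-143 + 134)*(-21) = -9*(-21) = 189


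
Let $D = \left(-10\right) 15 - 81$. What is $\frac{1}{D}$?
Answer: $- \frac{1}{231} \approx -0.004329$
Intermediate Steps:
$D = -231$ ($D = -150 - 81 = -231$)
$\frac{1}{D} = \frac{1}{-231} = - \frac{1}{231}$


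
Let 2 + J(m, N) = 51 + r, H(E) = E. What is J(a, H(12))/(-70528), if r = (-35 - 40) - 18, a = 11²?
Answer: 11/17632 ≈ 0.00062387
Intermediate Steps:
a = 121
r = -93 (r = -75 - 18 = -93)
J(m, N) = -44 (J(m, N) = -2 + (51 - 93) = -2 - 42 = -44)
J(a, H(12))/(-70528) = -44/(-70528) = -44*(-1/70528) = 11/17632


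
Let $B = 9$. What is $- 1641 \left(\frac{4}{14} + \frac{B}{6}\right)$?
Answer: $- \frac{41025}{14} \approx -2930.4$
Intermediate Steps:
$- 1641 \left(\frac{4}{14} + \frac{B}{6}\right) = - 1641 \left(\frac{4}{14} + \frac{9}{6}\right) = - 1641 \left(4 \cdot \frac{1}{14} + 9 \cdot \frac{1}{6}\right) = - 1641 \left(\frac{2}{7} + \frac{3}{2}\right) = \left(-1641\right) \frac{25}{14} = - \frac{41025}{14}$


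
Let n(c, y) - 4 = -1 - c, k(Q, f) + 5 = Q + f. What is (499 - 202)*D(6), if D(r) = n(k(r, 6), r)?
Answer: -1188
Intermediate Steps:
k(Q, f) = -5 + Q + f (k(Q, f) = -5 + (Q + f) = -5 + Q + f)
n(c, y) = 3 - c (n(c, y) = 4 + (-1 - c) = 3 - c)
D(r) = 2 - r (D(r) = 3 - (-5 + r + 6) = 3 - (1 + r) = 3 + (-1 - r) = 2 - r)
(499 - 202)*D(6) = (499 - 202)*(2 - 1*6) = 297*(2 - 6) = 297*(-4) = -1188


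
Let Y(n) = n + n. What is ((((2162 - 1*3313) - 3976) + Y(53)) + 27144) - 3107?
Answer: 19016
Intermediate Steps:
Y(n) = 2*n
((((2162 - 1*3313) - 3976) + Y(53)) + 27144) - 3107 = ((((2162 - 1*3313) - 3976) + 2*53) + 27144) - 3107 = ((((2162 - 3313) - 3976) + 106) + 27144) - 3107 = (((-1151 - 3976) + 106) + 27144) - 3107 = ((-5127 + 106) + 27144) - 3107 = (-5021 + 27144) - 3107 = 22123 - 3107 = 19016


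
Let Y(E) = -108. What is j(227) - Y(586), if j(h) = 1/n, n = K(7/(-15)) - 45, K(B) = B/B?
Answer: 4751/44 ≈ 107.98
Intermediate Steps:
K(B) = 1
n = -44 (n = 1 - 45 = -44)
j(h) = -1/44 (j(h) = 1/(-44) = -1/44)
j(227) - Y(586) = -1/44 - 1*(-108) = -1/44 + 108 = 4751/44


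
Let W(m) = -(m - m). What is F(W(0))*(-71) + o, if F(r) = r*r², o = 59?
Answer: 59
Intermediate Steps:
W(m) = 0 (W(m) = -1*0 = 0)
F(r) = r³
F(W(0))*(-71) + o = 0³*(-71) + 59 = 0*(-71) + 59 = 0 + 59 = 59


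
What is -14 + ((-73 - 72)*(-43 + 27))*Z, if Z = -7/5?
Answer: -3262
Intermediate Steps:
Z = -7/5 (Z = (1/5)*(-7) = -7/5 ≈ -1.4000)
-14 + ((-73 - 72)*(-43 + 27))*Z = -14 + ((-73 - 72)*(-43 + 27))*(-7/5) = -14 - 145*(-16)*(-7/5) = -14 + 2320*(-7/5) = -14 - 3248 = -3262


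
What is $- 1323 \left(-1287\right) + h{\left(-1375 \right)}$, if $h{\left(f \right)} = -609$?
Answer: $1702092$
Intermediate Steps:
$- 1323 \left(-1287\right) + h{\left(-1375 \right)} = - 1323 \left(-1287\right) - 609 = \left(-1\right) \left(-1702701\right) - 609 = 1702701 - 609 = 1702092$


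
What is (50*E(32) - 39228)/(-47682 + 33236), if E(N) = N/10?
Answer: 19534/7223 ≈ 2.7044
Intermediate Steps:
E(N) = N/10 (E(N) = N*(⅒) = N/10)
(50*E(32) - 39228)/(-47682 + 33236) = (50*((⅒)*32) - 39228)/(-47682 + 33236) = (50*(16/5) - 39228)/(-14446) = (160 - 39228)*(-1/14446) = -39068*(-1/14446) = 19534/7223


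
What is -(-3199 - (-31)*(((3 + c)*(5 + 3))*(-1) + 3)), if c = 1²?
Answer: 4098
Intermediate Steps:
c = 1
-(-3199 - (-31)*(((3 + c)*(5 + 3))*(-1) + 3)) = -(-3199 - (-31)*(((3 + 1)*(5 + 3))*(-1) + 3)) = -(-3199 - (-31)*((4*8)*(-1) + 3)) = -(-3199 - (-31)*(32*(-1) + 3)) = -(-3199 - (-31)*(-32 + 3)) = -(-3199 - (-31)*(-29)) = -(-3199 - 1*899) = -(-3199 - 899) = -1*(-4098) = 4098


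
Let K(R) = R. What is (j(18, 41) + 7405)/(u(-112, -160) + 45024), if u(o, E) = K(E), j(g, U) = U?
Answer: 3723/22432 ≈ 0.16597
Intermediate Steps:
u(o, E) = E
(j(18, 41) + 7405)/(u(-112, -160) + 45024) = (41 + 7405)/(-160 + 45024) = 7446/44864 = 7446*(1/44864) = 3723/22432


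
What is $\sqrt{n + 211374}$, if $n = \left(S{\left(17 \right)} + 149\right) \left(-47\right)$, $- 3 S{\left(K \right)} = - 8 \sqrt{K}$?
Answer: $\frac{\sqrt{1839339 - 1128 \sqrt{17}}}{3} \approx 451.5$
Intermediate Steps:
$S{\left(K \right)} = \frac{8 \sqrt{K}}{3}$ ($S{\left(K \right)} = - \frac{\left(-8\right) \sqrt{K}}{3} = \frac{8 \sqrt{K}}{3}$)
$n = -7003 - \frac{376 \sqrt{17}}{3}$ ($n = \left(\frac{8 \sqrt{17}}{3} + 149\right) \left(-47\right) = \left(149 + \frac{8 \sqrt{17}}{3}\right) \left(-47\right) = -7003 - \frac{376 \sqrt{17}}{3} \approx -7519.8$)
$\sqrt{n + 211374} = \sqrt{\left(-7003 - \frac{376 \sqrt{17}}{3}\right) + 211374} = \sqrt{204371 - \frac{376 \sqrt{17}}{3}}$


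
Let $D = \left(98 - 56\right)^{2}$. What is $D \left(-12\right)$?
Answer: $-21168$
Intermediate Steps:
$D = 1764$ ($D = 42^{2} = 1764$)
$D \left(-12\right) = 1764 \left(-12\right) = -21168$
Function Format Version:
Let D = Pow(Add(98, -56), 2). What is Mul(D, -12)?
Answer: -21168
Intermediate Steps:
D = 1764 (D = Pow(42, 2) = 1764)
Mul(D, -12) = Mul(1764, -12) = -21168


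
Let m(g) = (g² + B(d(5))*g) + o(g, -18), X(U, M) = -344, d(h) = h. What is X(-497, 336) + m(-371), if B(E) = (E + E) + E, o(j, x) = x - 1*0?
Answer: 131714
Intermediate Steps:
o(j, x) = x (o(j, x) = x + 0 = x)
B(E) = 3*E (B(E) = 2*E + E = 3*E)
m(g) = -18 + g² + 15*g (m(g) = (g² + (3*5)*g) - 18 = (g² + 15*g) - 18 = -18 + g² + 15*g)
X(-497, 336) + m(-371) = -344 + (-18 + (-371)² + 15*(-371)) = -344 + (-18 + 137641 - 5565) = -344 + 132058 = 131714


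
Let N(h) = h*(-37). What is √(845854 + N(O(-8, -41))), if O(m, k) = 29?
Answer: √844781 ≈ 919.12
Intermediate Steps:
N(h) = -37*h
√(845854 + N(O(-8, -41))) = √(845854 - 37*29) = √(845854 - 1073) = √844781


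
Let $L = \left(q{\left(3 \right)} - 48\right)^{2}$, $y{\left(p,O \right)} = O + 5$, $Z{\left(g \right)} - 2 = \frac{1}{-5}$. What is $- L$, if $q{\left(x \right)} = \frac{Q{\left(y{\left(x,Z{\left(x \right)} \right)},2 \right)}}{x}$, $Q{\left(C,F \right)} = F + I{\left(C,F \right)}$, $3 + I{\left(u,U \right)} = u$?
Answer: $- \frac{477481}{225} \approx -2122.1$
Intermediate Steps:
$I{\left(u,U \right)} = -3 + u$
$Z{\left(g \right)} = \frac{9}{5}$ ($Z{\left(g \right)} = 2 + \frac{1}{-5} = 2 - \frac{1}{5} = \frac{9}{5}$)
$y{\left(p,O \right)} = 5 + O$
$Q{\left(C,F \right)} = -3 + C + F$ ($Q{\left(C,F \right)} = F + \left(-3 + C\right) = -3 + C + F$)
$q{\left(x \right)} = \frac{29}{5 x}$ ($q{\left(x \right)} = \frac{-3 + \left(5 + \frac{9}{5}\right) + 2}{x} = \frac{-3 + \frac{34}{5} + 2}{x} = \frac{29}{5 x}$)
$L = \frac{477481}{225}$ ($L = \left(\frac{29}{5 \cdot 3} - 48\right)^{2} = \left(\frac{29}{5} \cdot \frac{1}{3} - 48\right)^{2} = \left(\frac{29}{15} - 48\right)^{2} = \left(- \frac{691}{15}\right)^{2} = \frac{477481}{225} \approx 2122.1$)
$- L = \left(-1\right) \frac{477481}{225} = - \frac{477481}{225}$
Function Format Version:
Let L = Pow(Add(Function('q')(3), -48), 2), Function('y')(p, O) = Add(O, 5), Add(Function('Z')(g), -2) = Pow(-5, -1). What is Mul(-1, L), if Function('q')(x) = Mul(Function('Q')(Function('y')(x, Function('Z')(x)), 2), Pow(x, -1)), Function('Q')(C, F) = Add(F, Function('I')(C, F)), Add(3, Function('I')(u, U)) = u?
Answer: Rational(-477481, 225) ≈ -2122.1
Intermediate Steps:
Function('I')(u, U) = Add(-3, u)
Function('Z')(g) = Rational(9, 5) (Function('Z')(g) = Add(2, Pow(-5, -1)) = Add(2, Rational(-1, 5)) = Rational(9, 5))
Function('y')(p, O) = Add(5, O)
Function('Q')(C, F) = Add(-3, C, F) (Function('Q')(C, F) = Add(F, Add(-3, C)) = Add(-3, C, F))
Function('q')(x) = Mul(Rational(29, 5), Pow(x, -1)) (Function('q')(x) = Mul(Add(-3, Add(5, Rational(9, 5)), 2), Pow(x, -1)) = Mul(Add(-3, Rational(34, 5), 2), Pow(x, -1)) = Mul(Rational(29, 5), Pow(x, -1)))
L = Rational(477481, 225) (L = Pow(Add(Mul(Rational(29, 5), Pow(3, -1)), -48), 2) = Pow(Add(Mul(Rational(29, 5), Rational(1, 3)), -48), 2) = Pow(Add(Rational(29, 15), -48), 2) = Pow(Rational(-691, 15), 2) = Rational(477481, 225) ≈ 2122.1)
Mul(-1, L) = Mul(-1, Rational(477481, 225)) = Rational(-477481, 225)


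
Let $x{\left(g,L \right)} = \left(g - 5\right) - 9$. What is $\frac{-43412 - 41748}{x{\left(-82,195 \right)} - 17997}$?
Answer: $\frac{85160}{18093} \approx 4.7068$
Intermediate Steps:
$x{\left(g,L \right)} = -14 + g$ ($x{\left(g,L \right)} = \left(g - 5\right) - 9 = \left(-5 + g\right) - 9 = -14 + g$)
$\frac{-43412 - 41748}{x{\left(-82,195 \right)} - 17997} = \frac{-43412 - 41748}{\left(-14 - 82\right) - 17997} = - \frac{85160}{-96 - 17997} = - \frac{85160}{-18093} = \left(-85160\right) \left(- \frac{1}{18093}\right) = \frac{85160}{18093}$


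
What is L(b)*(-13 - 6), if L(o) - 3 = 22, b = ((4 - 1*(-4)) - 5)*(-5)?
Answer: -475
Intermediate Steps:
b = -15 (b = ((4 + 4) - 5)*(-5) = (8 - 5)*(-5) = 3*(-5) = -15)
L(o) = 25 (L(o) = 3 + 22 = 25)
L(b)*(-13 - 6) = 25*(-13 - 6) = 25*(-19) = -475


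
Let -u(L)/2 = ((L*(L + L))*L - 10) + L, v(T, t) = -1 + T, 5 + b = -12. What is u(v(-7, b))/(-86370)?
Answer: -1042/43185 ≈ -0.024129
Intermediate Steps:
b = -17 (b = -5 - 12 = -17)
u(L) = 20 - 4*L³ - 2*L (u(L) = -2*(((L*(L + L))*L - 10) + L) = -2*(((L*(2*L))*L - 10) + L) = -2*(((2*L²)*L - 10) + L) = -2*((2*L³ - 10) + L) = -2*((-10 + 2*L³) + L) = -2*(-10 + L + 2*L³) = 20 - 4*L³ - 2*L)
u(v(-7, b))/(-86370) = (20 - 4*(-1 - 7)³ - 2*(-1 - 7))/(-86370) = (20 - 4*(-8)³ - 2*(-8))*(-1/86370) = (20 - 4*(-512) + 16)*(-1/86370) = (20 + 2048 + 16)*(-1/86370) = 2084*(-1/86370) = -1042/43185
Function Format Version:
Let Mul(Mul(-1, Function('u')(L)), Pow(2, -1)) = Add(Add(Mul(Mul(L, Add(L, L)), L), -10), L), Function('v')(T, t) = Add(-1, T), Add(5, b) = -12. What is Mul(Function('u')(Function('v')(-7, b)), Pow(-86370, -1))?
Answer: Rational(-1042, 43185) ≈ -0.024129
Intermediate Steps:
b = -17 (b = Add(-5, -12) = -17)
Function('u')(L) = Add(20, Mul(-4, Pow(L, 3)), Mul(-2, L)) (Function('u')(L) = Mul(-2, Add(Add(Mul(Mul(L, Add(L, L)), L), -10), L)) = Mul(-2, Add(Add(Mul(Mul(L, Mul(2, L)), L), -10), L)) = Mul(-2, Add(Add(Mul(Mul(2, Pow(L, 2)), L), -10), L)) = Mul(-2, Add(Add(Mul(2, Pow(L, 3)), -10), L)) = Mul(-2, Add(Add(-10, Mul(2, Pow(L, 3))), L)) = Mul(-2, Add(-10, L, Mul(2, Pow(L, 3)))) = Add(20, Mul(-4, Pow(L, 3)), Mul(-2, L)))
Mul(Function('u')(Function('v')(-7, b)), Pow(-86370, -1)) = Mul(Add(20, Mul(-4, Pow(Add(-1, -7), 3)), Mul(-2, Add(-1, -7))), Pow(-86370, -1)) = Mul(Add(20, Mul(-4, Pow(-8, 3)), Mul(-2, -8)), Rational(-1, 86370)) = Mul(Add(20, Mul(-4, -512), 16), Rational(-1, 86370)) = Mul(Add(20, 2048, 16), Rational(-1, 86370)) = Mul(2084, Rational(-1, 86370)) = Rational(-1042, 43185)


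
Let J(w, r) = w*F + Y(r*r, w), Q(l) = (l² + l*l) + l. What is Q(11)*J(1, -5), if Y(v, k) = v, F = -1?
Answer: 6072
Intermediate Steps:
Q(l) = l + 2*l² (Q(l) = (l² + l²) + l = 2*l² + l = l + 2*l²)
J(w, r) = r² - w (J(w, r) = w*(-1) + r*r = -w + r² = r² - w)
Q(11)*J(1, -5) = (11*(1 + 2*11))*((-5)² - 1*1) = (11*(1 + 22))*(25 - 1) = (11*23)*24 = 253*24 = 6072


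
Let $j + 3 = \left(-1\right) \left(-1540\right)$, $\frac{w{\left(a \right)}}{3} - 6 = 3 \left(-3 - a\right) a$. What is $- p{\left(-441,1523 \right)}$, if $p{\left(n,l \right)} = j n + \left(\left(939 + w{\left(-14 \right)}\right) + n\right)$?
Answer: $678687$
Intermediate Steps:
$w{\left(a \right)} = 18 + 3 a \left(-9 - 3 a\right)$ ($w{\left(a \right)} = 18 + 3 \cdot 3 \left(-3 - a\right) a = 18 + 3 \left(-9 - 3 a\right) a = 18 + 3 a \left(-9 - 3 a\right)$)
$j = 1537$ ($j = -3 - -1540 = -3 + 1540 = 1537$)
$p{\left(n,l \right)} = -429 + 1538 n$ ($p{\left(n,l \right)} = 1537 n + \left(\left(939 - \left(-396 + 1764\right)\right) + n\right) = 1537 n + \left(\left(939 + \left(18 + 378 - 1764\right)\right) + n\right) = 1537 n + \left(\left(939 - 1368\right) + n\right) = 1537 n + \left(-429 + n\right) = -429 + 1538 n$)
$- p{\left(-441,1523 \right)} = - (-429 + 1538 \left(-441\right)) = - (-429 - 678258) = \left(-1\right) \left(-678687\right) = 678687$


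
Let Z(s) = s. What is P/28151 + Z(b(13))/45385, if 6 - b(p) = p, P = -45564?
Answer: -2068119197/1277633135 ≈ -1.6187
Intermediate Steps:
b(p) = 6 - p
P/28151 + Z(b(13))/45385 = -45564/28151 + (6 - 1*13)/45385 = -45564*1/28151 + (6 - 13)*(1/45385) = -45564/28151 - 7*1/45385 = -45564/28151 - 7/45385 = -2068119197/1277633135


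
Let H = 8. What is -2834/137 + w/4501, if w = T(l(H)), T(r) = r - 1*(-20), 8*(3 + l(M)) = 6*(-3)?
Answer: -51015253/2466548 ≈ -20.683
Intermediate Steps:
l(M) = -21/4 (l(M) = -3 + (6*(-3))/8 = -3 + (1/8)*(-18) = -3 - 9/4 = -21/4)
T(r) = 20 + r (T(r) = r + 20 = 20 + r)
w = 59/4 (w = 20 - 21/4 = 59/4 ≈ 14.750)
-2834/137 + w/4501 = -2834/137 + (59/4)/4501 = -2834*1/137 + (59/4)*(1/4501) = -2834/137 + 59/18004 = -51015253/2466548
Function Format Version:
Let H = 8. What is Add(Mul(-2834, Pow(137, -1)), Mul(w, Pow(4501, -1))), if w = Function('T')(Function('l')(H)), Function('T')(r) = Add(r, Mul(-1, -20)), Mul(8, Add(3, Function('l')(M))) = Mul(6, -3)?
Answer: Rational(-51015253, 2466548) ≈ -20.683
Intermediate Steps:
Function('l')(M) = Rational(-21, 4) (Function('l')(M) = Add(-3, Mul(Rational(1, 8), Mul(6, -3))) = Add(-3, Mul(Rational(1, 8), -18)) = Add(-3, Rational(-9, 4)) = Rational(-21, 4))
Function('T')(r) = Add(20, r) (Function('T')(r) = Add(r, 20) = Add(20, r))
w = Rational(59, 4) (w = Add(20, Rational(-21, 4)) = Rational(59, 4) ≈ 14.750)
Add(Mul(-2834, Pow(137, -1)), Mul(w, Pow(4501, -1))) = Add(Mul(-2834, Pow(137, -1)), Mul(Rational(59, 4), Pow(4501, -1))) = Add(Mul(-2834, Rational(1, 137)), Mul(Rational(59, 4), Rational(1, 4501))) = Add(Rational(-2834, 137), Rational(59, 18004)) = Rational(-51015253, 2466548)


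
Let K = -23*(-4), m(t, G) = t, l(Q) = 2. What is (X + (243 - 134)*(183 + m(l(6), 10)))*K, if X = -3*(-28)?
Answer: 1862908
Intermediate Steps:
X = 84
K = 92
(X + (243 - 134)*(183 + m(l(6), 10)))*K = (84 + (243 - 134)*(183 + 2))*92 = (84 + 109*185)*92 = (84 + 20165)*92 = 20249*92 = 1862908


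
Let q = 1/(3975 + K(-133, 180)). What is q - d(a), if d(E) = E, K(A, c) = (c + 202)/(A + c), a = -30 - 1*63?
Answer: 17410298/187207 ≈ 93.000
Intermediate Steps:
a = -93 (a = -30 - 63 = -93)
K(A, c) = (202 + c)/(A + c)
q = 47/187207 (q = 1/(3975 + (202 + 180)/(-133 + 180)) = 1/(3975 + 382/47) = 1/(187207/47) = 47/187207 ≈ 0.00025106)
q - d(a) = 47/187207 - 1*(-93) = 47/187207 + 93 = 17410298/187207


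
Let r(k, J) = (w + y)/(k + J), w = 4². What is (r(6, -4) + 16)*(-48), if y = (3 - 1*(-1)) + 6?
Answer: -1392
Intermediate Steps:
w = 16
y = 10 (y = (3 + 1) + 6 = 4 + 6 = 10)
r(k, J) = 26/(J + k) (r(k, J) = (16 + 10)/(k + J) = 26/(J + k))
(r(6, -4) + 16)*(-48) = (26/(-4 + 6) + 16)*(-48) = (26/2 + 16)*(-48) = (26*(½) + 16)*(-48) = (13 + 16)*(-48) = 29*(-48) = -1392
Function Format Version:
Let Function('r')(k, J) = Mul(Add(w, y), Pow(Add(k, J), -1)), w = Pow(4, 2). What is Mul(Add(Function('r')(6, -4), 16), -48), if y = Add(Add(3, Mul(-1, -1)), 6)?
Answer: -1392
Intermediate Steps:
w = 16
y = 10 (y = Add(Add(3, 1), 6) = Add(4, 6) = 10)
Function('r')(k, J) = Mul(26, Pow(Add(J, k), -1)) (Function('r')(k, J) = Mul(Add(16, 10), Pow(Add(k, J), -1)) = Mul(26, Pow(Add(J, k), -1)))
Mul(Add(Function('r')(6, -4), 16), -48) = Mul(Add(Mul(26, Pow(Add(-4, 6), -1)), 16), -48) = Mul(Add(Mul(26, Pow(2, -1)), 16), -48) = Mul(Add(Mul(26, Rational(1, 2)), 16), -48) = Mul(Add(13, 16), -48) = Mul(29, -48) = -1392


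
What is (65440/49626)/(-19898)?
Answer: -16360/246864537 ≈ -6.6271e-5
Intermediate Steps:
(65440/49626)/(-19898) = (65440*(1/49626))*(-1/19898) = (32720/24813)*(-1/19898) = -16360/246864537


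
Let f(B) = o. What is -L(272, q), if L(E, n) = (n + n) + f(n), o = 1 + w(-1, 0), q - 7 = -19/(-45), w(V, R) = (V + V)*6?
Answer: -173/45 ≈ -3.8444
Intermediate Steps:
w(V, R) = 12*V (w(V, R) = (2*V)*6 = 12*V)
q = 334/45 (q = 7 - 19/(-45) = 7 - 19*(-1/45) = 7 + 19/45 = 334/45 ≈ 7.4222)
o = -11 (o = 1 + 12*(-1) = 1 - 12 = -11)
f(B) = -11
L(E, n) = -11 + 2*n (L(E, n) = (n + n) - 11 = 2*n - 11 = -11 + 2*n)
-L(272, q) = -(-11 + 2*(334/45)) = -(-11 + 668/45) = -1*173/45 = -173/45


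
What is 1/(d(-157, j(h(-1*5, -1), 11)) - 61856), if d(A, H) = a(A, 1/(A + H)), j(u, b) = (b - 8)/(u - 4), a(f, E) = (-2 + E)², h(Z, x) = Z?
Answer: -222784/13779630295 ≈ -1.6168e-5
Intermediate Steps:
j(u, b) = (-8 + b)/(-4 + u)
d(A, H) = (-2 + 1/(A + H))²
1/(d(-157, j(h(-1*5, -1), 11)) - 61856) = 1/((2 - 1/(-157 + (-8 + 11)/(-4 - 1*5)))² - 61856) = 1/((2 - 1/(-157 + 3/(-4 - 5)))² - 61856) = 1/((2 - 1/(-157 + 3/(-9)))² - 61856) = 1/((2 - 1/(-157 - ⅑*3))² - 61856) = 1/((2 - 1/(-157 - ⅓))² - 61856) = 1/((2 - 1/(-472/3))² - 61856) = 1/((2 - 1*(-3/472))² - 61856) = 1/((2 + 3/472)² - 61856) = 1/((947/472)² - 61856) = 1/(896809/222784 - 61856) = 1/(-13779630295/222784) = -222784/13779630295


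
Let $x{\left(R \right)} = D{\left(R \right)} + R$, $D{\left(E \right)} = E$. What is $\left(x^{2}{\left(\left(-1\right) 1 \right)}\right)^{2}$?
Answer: $16$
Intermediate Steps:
$x{\left(R \right)} = 2 R$ ($x{\left(R \right)} = R + R = 2 R$)
$\left(x^{2}{\left(\left(-1\right) 1 \right)}\right)^{2} = \left(\left(2 \left(\left(-1\right) 1\right)\right)^{2}\right)^{2} = \left(\left(2 \left(-1\right)\right)^{2}\right)^{2} = \left(\left(-2\right)^{2}\right)^{2} = 4^{2} = 16$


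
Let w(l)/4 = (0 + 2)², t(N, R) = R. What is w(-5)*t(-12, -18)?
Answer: -288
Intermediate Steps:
w(l) = 16 (w(l) = 4*(0 + 2)² = 4*2² = 4*4 = 16)
w(-5)*t(-12, -18) = 16*(-18) = -288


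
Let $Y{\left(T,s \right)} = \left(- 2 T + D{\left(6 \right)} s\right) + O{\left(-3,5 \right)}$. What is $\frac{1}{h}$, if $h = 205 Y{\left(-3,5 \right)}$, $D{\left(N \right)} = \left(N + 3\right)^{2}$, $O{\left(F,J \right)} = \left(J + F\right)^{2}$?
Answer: $\frac{1}{85075} \approx 1.1754 \cdot 10^{-5}$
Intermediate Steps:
$O{\left(F,J \right)} = \left(F + J\right)^{2}$
$D{\left(N \right)} = \left(3 + N\right)^{2}$
$Y{\left(T,s \right)} = 4 - 2 T + 81 s$ ($Y{\left(T,s \right)} = \left(- 2 T + \left(3 + 6\right)^{2} s\right) + \left(-3 + 5\right)^{2} = \left(- 2 T + 9^{2} s\right) + 2^{2} = \left(- 2 T + 81 s\right) + 4 = 4 - 2 T + 81 s$)
$h = 85075$ ($h = 205 \left(4 - -6 + 81 \cdot 5\right) = 205 \left(4 + 6 + 405\right) = 205 \cdot 415 = 85075$)
$\frac{1}{h} = \frac{1}{85075}$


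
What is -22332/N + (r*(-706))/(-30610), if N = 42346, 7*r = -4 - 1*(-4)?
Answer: -11166/21173 ≈ -0.52737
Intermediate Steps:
r = 0 (r = (-4 - 1*(-4))/7 = (-4 + 4)/7 = (⅐)*0 = 0)
-22332/N + (r*(-706))/(-30610) = -22332/42346 + (0*(-706))/(-30610) = -22332*1/42346 + 0*(-1/30610) = -11166/21173 + 0 = -11166/21173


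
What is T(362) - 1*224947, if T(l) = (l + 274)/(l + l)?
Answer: -40715248/181 ≈ -2.2495e+5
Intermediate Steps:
T(l) = (274 + l)/(2*l) (T(l) = (274 + l)/((2*l)) = (274 + l)*(1/(2*l)) = (274 + l)/(2*l))
T(362) - 1*224947 = (½)*(274 + 362)/362 - 1*224947 = (½)*(1/362)*636 - 224947 = 159/181 - 224947 = -40715248/181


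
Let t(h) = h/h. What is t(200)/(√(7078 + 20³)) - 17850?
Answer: -17850 + √15078/15078 ≈ -17850.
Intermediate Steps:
t(h) = 1
t(200)/(√(7078 + 20³)) - 17850 = 1/√(7078 + 20³) - 17850 = 1/√(7078 + 8000) - 17850 = 1/√15078 - 17850 = 1*(√15078/15078) - 17850 = √15078/15078 - 17850 = -17850 + √15078/15078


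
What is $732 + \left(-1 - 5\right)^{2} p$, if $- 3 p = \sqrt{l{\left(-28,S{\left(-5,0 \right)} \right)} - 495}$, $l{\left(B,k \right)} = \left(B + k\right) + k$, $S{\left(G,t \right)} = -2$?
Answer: $732 - 12 i \sqrt{527} \approx 732.0 - 275.48 i$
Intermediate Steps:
$l{\left(B,k \right)} = B + 2 k$
$p = - \frac{i \sqrt{527}}{3}$ ($p = - \frac{\sqrt{\left(-28 + 2 \left(-2\right)\right) - 495}}{3} = - \frac{\sqrt{\left(-28 - 4\right) - 495}}{3} = - \frac{\sqrt{-32 - 495}}{3} = - \frac{\sqrt{-527}}{3} = - \frac{i \sqrt{527}}{3} \approx - 7.6522 i$)
$732 + \left(-1 - 5\right)^{2} p = 732 + \left(-1 - 5\right)^{2} \left(- \frac{i \sqrt{527}}{3}\right) = 732 + \left(-6\right)^{2} \left(- \frac{i \sqrt{527}}{3}\right) = 732 + 36 \left(- \frac{i \sqrt{527}}{3}\right) = 732 - 12 i \sqrt{527}$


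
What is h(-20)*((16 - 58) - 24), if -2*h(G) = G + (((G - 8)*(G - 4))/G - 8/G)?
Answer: -8778/5 ≈ -1755.6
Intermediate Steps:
h(G) = 4/G - G/2 - (-8 + G)*(-4 + G)/(2*G) (h(G) = -(G + (((G - 8)*(G - 4))/G - 8/G))/2 = -(G + (((-8 + G)*(-4 + G))/G - 8/G))/2 = -(G + ((-8 + G)*(-4 + G)/G - 8/G))/2 = -(G + (-8/G + (-8 + G)*(-4 + G)/G))/2 = -(G - 8/G + (-8 + G)*(-4 + G)/G)/2 = 4/G - G/2 - (-8 + G)*(-4 + G)/(2*G))
h(-20)*((16 - 58) - 24) = (6 - 1*(-20) - 12/(-20))*((16 - 58) - 24) = (6 + 20 - 12*(-1/20))*(-42 - 24) = (6 + 20 + ⅗)*(-66) = (133/5)*(-66) = -8778/5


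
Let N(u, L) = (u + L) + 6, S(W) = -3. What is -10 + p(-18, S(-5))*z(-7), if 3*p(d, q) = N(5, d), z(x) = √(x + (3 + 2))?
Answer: -10 - 7*I*√2/3 ≈ -10.0 - 3.2998*I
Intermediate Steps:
N(u, L) = 6 + L + u (N(u, L) = (L + u) + 6 = 6 + L + u)
z(x) = √(5 + x) (z(x) = √(x + 5) = √(5 + x))
p(d, q) = 11/3 + d/3 (p(d, q) = (6 + d + 5)/3 = (11 + d)/3 = 11/3 + d/3)
-10 + p(-18, S(-5))*z(-7) = -10 + (11/3 + (⅓)*(-18))*√(5 - 7) = -10 + (11/3 - 6)*√(-2) = -10 - 7*I*√2/3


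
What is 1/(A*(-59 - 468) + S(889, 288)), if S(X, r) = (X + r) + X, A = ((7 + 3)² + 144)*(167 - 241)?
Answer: 1/9517578 ≈ 1.0507e-7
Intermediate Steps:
A = -18056 (A = (10² + 144)*(-74) = (100 + 144)*(-74) = 244*(-74) = -18056)
S(X, r) = r + 2*X
1/(A*(-59 - 468) + S(889, 288)) = 1/(-18056*(-59 - 468) + (288 + 2*889)) = 1/(-18056*(-527) + (288 + 1778)) = 1/(9515512 + 2066) = 1/9517578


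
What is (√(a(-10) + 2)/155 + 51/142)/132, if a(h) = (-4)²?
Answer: 17/6248 + √2/6820 ≈ 0.0029282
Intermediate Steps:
a(h) = 16
(√(a(-10) + 2)/155 + 51/142)/132 = (√(16 + 2)/155 + 51/142)/132 = (√18*(1/155) + 51*(1/142))*(1/132) = ((3*√2)*(1/155) + 51/142)*(1/132) = (3*√2/155 + 51/142)*(1/132) = (51/142 + 3*√2/155)*(1/132) = 17/6248 + √2/6820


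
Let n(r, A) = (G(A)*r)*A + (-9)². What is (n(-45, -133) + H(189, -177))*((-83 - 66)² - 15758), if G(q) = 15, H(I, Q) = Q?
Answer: 577801797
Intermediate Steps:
n(r, A) = 81 + 15*A*r (n(r, A) = (15*r)*A + (-9)² = 15*A*r + 81 = 81 + 15*A*r)
(n(-45, -133) + H(189, -177))*((-83 - 66)² - 15758) = ((81 + 15*(-133)*(-45)) - 177)*((-83 - 66)² - 15758) = ((81 + 89775) - 177)*((-149)² - 15758) = (89856 - 177)*(22201 - 15758) = 89679*6443 = 577801797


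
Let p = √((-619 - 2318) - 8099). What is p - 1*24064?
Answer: -24064 + 2*I*√2759 ≈ -24064.0 + 105.05*I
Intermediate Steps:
p = 2*I*√2759 (p = √(-2937 - 8099) = √(-11036) = 2*I*√2759 ≈ 105.05*I)
p - 1*24064 = 2*I*√2759 - 1*24064 = 2*I*√2759 - 24064 = -24064 + 2*I*√2759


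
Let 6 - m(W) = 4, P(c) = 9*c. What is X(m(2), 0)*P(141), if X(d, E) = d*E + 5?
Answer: 6345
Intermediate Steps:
m(W) = 2 (m(W) = 6 - 1*4 = 6 - 4 = 2)
X(d, E) = 5 + E*d (X(d, E) = E*d + 5 = 5 + E*d)
X(m(2), 0)*P(141) = (5 + 0*2)*(9*141) = (5 + 0)*1269 = 5*1269 = 6345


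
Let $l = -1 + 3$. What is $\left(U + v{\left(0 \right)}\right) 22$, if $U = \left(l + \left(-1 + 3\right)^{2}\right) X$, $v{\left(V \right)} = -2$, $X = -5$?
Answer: $-704$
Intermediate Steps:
$l = 2$
$U = -30$ ($U = \left(2 + \left(-1 + 3\right)^{2}\right) \left(-5\right) = \left(2 + 2^{2}\right) \left(-5\right) = \left(2 + 4\right) \left(-5\right) = 6 \left(-5\right) = -30$)
$\left(U + v{\left(0 \right)}\right) 22 = \left(-30 - 2\right) 22 = \left(-32\right) 22 = -704$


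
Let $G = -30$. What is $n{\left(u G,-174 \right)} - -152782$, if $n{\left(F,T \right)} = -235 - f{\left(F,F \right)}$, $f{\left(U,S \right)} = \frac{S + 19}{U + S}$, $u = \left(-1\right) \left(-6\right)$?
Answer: $\frac{54916759}{360} \approx 1.5255 \cdot 10^{5}$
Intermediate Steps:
$u = 6$
$f{\left(U,S \right)} = \frac{19 + S}{S + U}$
$n{\left(F,T \right)} = -235 - \frac{19 + F}{2 F}$ ($n{\left(F,T \right)} = -235 - \frac{19 + F}{F + F} = -235 - \frac{19 + F}{2 F}$)
$n{\left(u G,-174 \right)} - -152782 = \frac{-19 - 471 \cdot 6 \left(-30\right)}{2 \cdot 6 \left(-30\right)} - -152782 = \frac{-19 - -84780}{2 \left(-180\right)} + 152782 = \frac{1}{2} \left(- \frac{1}{180}\right) \left(-19 + 84780\right) + 152782 = \frac{1}{2} \left(- \frac{1}{180}\right) 84761 + 152782 = - \frac{84761}{360} + 152782 = \frac{54916759}{360}$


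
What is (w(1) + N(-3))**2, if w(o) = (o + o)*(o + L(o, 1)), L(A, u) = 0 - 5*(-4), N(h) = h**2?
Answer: 2601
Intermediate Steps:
L(A, u) = 20 (L(A, u) = 0 + 20 = 20)
w(o) = 2*o*(20 + o) (w(o) = (o + o)*(o + 20) = (2*o)*(20 + o) = 2*o*(20 + o))
(w(1) + N(-3))**2 = (2*1*(20 + 1) + (-3)**2)**2 = (2*1*21 + 9)**2 = (42 + 9)**2 = 51**2 = 2601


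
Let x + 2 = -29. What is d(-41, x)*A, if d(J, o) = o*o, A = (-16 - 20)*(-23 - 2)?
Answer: 864900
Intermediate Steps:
x = -31 (x = -2 - 29 = -31)
A = 900 (A = -36*(-25) = 900)
d(J, o) = o**2
d(-41, x)*A = (-31)**2*900 = 961*900 = 864900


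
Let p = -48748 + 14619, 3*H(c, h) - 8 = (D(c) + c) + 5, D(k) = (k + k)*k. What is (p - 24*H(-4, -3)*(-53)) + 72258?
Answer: 55513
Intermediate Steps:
D(k) = 2*k**2 (D(k) = (2*k)*k = 2*k**2)
H(c, h) = 13/3 + c/3 + 2*c**2/3 (H(c, h) = 8/3 + ((2*c**2 + c) + 5)/3 = 8/3 + ((c + 2*c**2) + 5)/3 = 8/3 + (5 + c + 2*c**2)/3 = 8/3 + (5/3 + c/3 + 2*c**2/3) = 13/3 + c/3 + 2*c**2/3)
p = -34129
(p - 24*H(-4, -3)*(-53)) + 72258 = (-34129 - 24*(13/3 + (1/3)*(-4) + (2/3)*(-4)**2)*(-53)) + 72258 = (-34129 - 24*(13/3 - 4/3 + (2/3)*16)*(-53)) + 72258 = (-34129 - 24*(13/3 - 4/3 + 32/3)*(-53)) + 72258 = (-34129 - 24*41/3*(-53)) + 72258 = (-34129 - 328*(-53)) + 72258 = (-34129 + 17384) + 72258 = -16745 + 72258 = 55513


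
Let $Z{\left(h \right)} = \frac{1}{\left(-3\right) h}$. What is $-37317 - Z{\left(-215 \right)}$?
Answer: $- \frac{24069466}{645} \approx -37317.0$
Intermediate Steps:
$Z{\left(h \right)} = - \frac{1}{3 h}$
$-37317 - Z{\left(-215 \right)} = -37317 - - \frac{1}{3 \left(-215\right)} = -37317 - \left(- \frac{1}{3}\right) \left(- \frac{1}{215}\right) = -37317 - \frac{1}{645} = - \frac{24069466}{645}$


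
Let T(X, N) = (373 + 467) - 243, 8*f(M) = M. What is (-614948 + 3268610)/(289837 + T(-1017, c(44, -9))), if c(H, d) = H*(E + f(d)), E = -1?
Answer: 1326831/145217 ≈ 9.1369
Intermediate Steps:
f(M) = M/8
c(H, d) = H*(-1 + d/8)
T(X, N) = 597 (T(X, N) = 840 - 243 = 597)
(-614948 + 3268610)/(289837 + T(-1017, c(44, -9))) = (-614948 + 3268610)/(289837 + 597) = 2653662/290434 = 2653662*(1/290434) = 1326831/145217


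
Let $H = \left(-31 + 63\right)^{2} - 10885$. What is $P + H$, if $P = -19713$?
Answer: $-29574$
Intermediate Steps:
$H = -9861$ ($H = 32^{2} - 10885 = 1024 - 10885 = -9861$)
$P + H = -19713 - 9861 = -29574$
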